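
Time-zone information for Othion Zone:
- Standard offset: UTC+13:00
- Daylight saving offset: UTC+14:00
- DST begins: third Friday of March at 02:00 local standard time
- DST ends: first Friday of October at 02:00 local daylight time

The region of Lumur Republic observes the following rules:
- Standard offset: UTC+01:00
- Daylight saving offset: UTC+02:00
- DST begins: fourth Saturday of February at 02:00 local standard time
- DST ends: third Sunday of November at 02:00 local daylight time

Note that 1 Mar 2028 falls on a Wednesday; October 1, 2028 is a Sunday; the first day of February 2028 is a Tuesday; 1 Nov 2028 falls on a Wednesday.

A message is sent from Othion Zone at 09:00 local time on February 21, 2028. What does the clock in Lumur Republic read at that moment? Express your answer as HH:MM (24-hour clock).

1 March 2028 is a Wednesday, so the first Friday is March 3 and the third is March 17.
1 October 2028 is a Sunday, so the first Friday is October 6.
February 21, 2028 does not fall between 17 March and 6 October, so daylight saving is not in effect and Othion Zone is at UTC+13:00.
09:00 Othion Zone − 13h = 20:00 UTC (rolling into the previous day, 20 February 2028).
1 February 2028 is a Tuesday, so the first Saturday is February 5 and the fourth is February 26.
1 November 2028 is a Wednesday, so the first Sunday is November 5 and the third is November 19.
At the standard offset (UTC+01:00), 20:00 UTC + 1h = 21:00 Lumur Republic standard time.
The standard-time date in Lumur Republic, February 20, 2028, is outside the daylight-saving period (26 February – 19 November), so Lumur Republic is on standard time, UTC+01:00.
20:00 UTC + 1h = 21:00 Lumur Republic.

21:00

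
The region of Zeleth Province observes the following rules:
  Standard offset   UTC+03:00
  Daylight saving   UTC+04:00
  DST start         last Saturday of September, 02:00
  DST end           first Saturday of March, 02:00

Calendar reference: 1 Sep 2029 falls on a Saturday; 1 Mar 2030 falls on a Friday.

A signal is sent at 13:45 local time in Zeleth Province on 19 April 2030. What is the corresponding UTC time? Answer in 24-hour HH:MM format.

10:45

1 September 2029 is a Saturday, so Saturdays fall on 1, 8, 15, 22, 29; the last is September 29.
1 March 2030 is a Friday, so the first Saturday is March 2.
19 April 2030 does not fall between 29 September 2029 and 2 March 2030, so daylight saving is not in effect and Zeleth Province is at UTC+03:00.
13:45 local − 3h = 10:45 UTC.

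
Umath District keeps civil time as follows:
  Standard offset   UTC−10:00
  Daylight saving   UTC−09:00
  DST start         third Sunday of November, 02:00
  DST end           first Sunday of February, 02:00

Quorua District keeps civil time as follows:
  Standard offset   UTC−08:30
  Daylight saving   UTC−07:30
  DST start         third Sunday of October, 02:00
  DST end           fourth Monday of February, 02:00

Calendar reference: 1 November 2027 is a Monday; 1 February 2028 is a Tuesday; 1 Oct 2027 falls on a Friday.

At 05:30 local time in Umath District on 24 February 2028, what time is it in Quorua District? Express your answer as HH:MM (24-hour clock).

08:00

1 November 2027 is a Monday, so the first Sunday is November 7 and the third is November 21.
1 February 2028 is a Tuesday, so the first Sunday is February 6.
Daylight saving runs 21 November 2027 – 6 February 2028; 24 February 2028 is outside that window, so Umath District is on standard time at UTC−10:00.
05:30 Umath District + 10h = 15:30 UTC.
1 October 2027 is a Friday, so the first Sunday is October 3 and the third is October 17.
1 February 2028 is a Tuesday, so the first Monday is February 7 and the fourth is February 28.
At the standard offset (UTC−08:30), 15:30 UTC − 8h30m = 07:00 Quorua District standard time.
Daylight saving runs 17 October 2027 – 28 February 2028; the standard-time date in Quorua District, 24 February 2028, is inside that window, so Quorua District is at UTC−07:30.
15:30 UTC − 7h30m = 08:00 Quorua District.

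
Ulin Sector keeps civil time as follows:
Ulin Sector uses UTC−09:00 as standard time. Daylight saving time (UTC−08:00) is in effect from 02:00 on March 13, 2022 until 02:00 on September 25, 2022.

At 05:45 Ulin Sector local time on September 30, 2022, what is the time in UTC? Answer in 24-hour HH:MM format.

Daylight saving runs 13 March – 25 September; September 30, 2022 is outside that window, so Ulin Sector is on standard time at UTC−09:00.
05:45 local + 9h = 14:45 UTC.

14:45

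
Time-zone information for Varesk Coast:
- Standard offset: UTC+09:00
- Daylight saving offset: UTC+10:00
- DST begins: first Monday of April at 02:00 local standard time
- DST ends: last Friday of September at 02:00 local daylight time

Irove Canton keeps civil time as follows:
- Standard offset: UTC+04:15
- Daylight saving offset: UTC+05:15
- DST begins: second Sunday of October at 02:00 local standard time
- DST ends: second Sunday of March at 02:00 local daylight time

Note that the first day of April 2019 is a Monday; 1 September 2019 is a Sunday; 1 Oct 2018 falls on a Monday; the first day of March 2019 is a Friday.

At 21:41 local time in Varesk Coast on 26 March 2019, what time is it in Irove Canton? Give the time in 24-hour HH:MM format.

16:56

1 April 2019 is a Monday, so the first Monday is April 1.
1 September 2019 is a Sunday, so Fridays fall on 6, 13, 20, 27; the last is September 27.
26 March 2019 is outside the daylight-saving period (1 April – 27 September), so Varesk Coast is on standard time, UTC+09:00.
21:41 Varesk Coast − 9h = 12:41 UTC.
1 October 2018 is a Monday, so the first Sunday is October 7 and the second is October 14.
1 March 2019 is a Friday, so the first Sunday is March 3 and the second is March 10.
At the standard offset (UTC+04:15), 12:41 UTC + 4h15m = 16:56 Irove Canton standard time.
Daylight saving runs 14 October 2018 – 10 March 2019; the standard-time date in Irove Canton, 26 March 2019, is outside that window, so Irove Canton is on standard time at UTC+04:15.
12:41 UTC + 4h15m = 16:56 Irove Canton.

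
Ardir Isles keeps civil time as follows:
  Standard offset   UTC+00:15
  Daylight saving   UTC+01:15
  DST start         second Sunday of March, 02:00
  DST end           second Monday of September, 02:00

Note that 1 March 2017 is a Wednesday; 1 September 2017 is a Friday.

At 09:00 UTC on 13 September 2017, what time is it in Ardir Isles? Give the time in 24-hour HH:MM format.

09:15

1 March 2017 is a Wednesday, so the first Sunday is March 5 and the second is March 12.
1 September 2017 is a Friday, so the first Monday is September 4 and the second is September 11.
At the standard offset (UTC+00:15), 09:00 UTC + 0h15m = 09:15 Ardir Isles standard time.
The standard-time date in Ardir Isles, 13 September 2017, is outside the daylight-saving period (12 March – 11 September), so Ardir Isles is on standard time, UTC+00:15.
09:00 UTC + 0h15m = 09:15 local.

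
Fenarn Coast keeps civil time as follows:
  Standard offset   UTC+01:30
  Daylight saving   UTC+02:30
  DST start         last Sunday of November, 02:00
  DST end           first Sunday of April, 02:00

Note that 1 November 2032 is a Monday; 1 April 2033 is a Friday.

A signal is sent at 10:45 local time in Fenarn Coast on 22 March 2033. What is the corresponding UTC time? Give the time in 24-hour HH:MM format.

1 November 2032 is a Monday, so Sundays fall on 7, 14, 21, 28; the last is November 28.
1 April 2033 is a Friday, so the first Sunday is April 3.
22 March 2033 lies within the daylight-saving period (28 November 2032 – 3 April 2033), so Fenarn Coast is on daylight time, UTC+02:30.
10:45 local − 2h30m = 08:15 UTC.

08:15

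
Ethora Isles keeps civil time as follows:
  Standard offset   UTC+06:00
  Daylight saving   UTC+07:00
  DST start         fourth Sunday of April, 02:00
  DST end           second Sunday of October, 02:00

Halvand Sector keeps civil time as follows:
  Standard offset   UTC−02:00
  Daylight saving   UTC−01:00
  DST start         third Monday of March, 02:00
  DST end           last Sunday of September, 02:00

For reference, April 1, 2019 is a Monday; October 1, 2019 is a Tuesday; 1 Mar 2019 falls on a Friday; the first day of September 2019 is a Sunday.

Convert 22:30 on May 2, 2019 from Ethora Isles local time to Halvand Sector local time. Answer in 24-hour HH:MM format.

1 April 2019 is a Monday, so the first Sunday is April 7 and the fourth is April 28.
1 October 2019 is a Tuesday, so the first Sunday is October 6 and the second is October 13.
Daylight saving runs 28 April – 13 October; May 2, 2019 is inside that window, so Ethora Isles is at UTC+07:00.
22:30 Ethora Isles − 7h = 15:30 UTC.
1 March 2019 is a Friday, so the first Monday is March 4 and the third is March 18.
1 September 2019 is a Sunday, so Sundays fall on 1, 8, 15, 22, 29; the last is September 29.
At the standard offset (UTC−02:00), 15:30 UTC − 2h = 13:30 Halvand Sector standard time.
The standard-time date in Halvand Sector, May 2, 2019, lies within the daylight-saving period (18 March – 29 September), so Halvand Sector is on daylight time, UTC−01:00.
15:30 UTC − 1h = 14:30 Halvand Sector.

14:30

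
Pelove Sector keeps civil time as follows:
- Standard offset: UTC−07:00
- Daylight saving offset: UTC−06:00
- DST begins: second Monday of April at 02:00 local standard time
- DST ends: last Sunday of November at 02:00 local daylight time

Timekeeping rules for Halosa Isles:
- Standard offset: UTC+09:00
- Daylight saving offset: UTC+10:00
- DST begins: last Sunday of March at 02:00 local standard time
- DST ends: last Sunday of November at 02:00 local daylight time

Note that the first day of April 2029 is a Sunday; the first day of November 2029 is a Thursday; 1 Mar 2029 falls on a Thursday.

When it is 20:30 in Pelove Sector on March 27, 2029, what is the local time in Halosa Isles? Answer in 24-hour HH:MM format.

1 April 2029 is a Sunday, so the first Monday is April 2 and the second is April 9.
1 November 2029 is a Thursday, so Sundays fall on 4, 11, 18, 25; the last is November 25.
Daylight saving runs 9 April – 25 November; March 27, 2029 is outside that window, so Pelove Sector is on standard time at UTC−07:00.
20:30 Pelove Sector + 7h = 03:30 UTC (rolling into the next day, 28 March 2029).
1 March 2029 is a Thursday, so Sundays fall on 4, 11, 18, 25; the last is March 25.
1 November 2029 is a Thursday, so Sundays fall on 4, 11, 18, 25; the last is November 25.
At the standard offset (UTC+09:00), 03:30 UTC + 9h = 12:30 Halosa Isles standard time.
The standard-time date in Halosa Isles, March 28, 2029, lies within the daylight-saving period (25 March – 25 November), so Halosa Isles is on daylight time, UTC+10:00.
03:30 UTC + 10h = 13:30 Halosa Isles.

13:30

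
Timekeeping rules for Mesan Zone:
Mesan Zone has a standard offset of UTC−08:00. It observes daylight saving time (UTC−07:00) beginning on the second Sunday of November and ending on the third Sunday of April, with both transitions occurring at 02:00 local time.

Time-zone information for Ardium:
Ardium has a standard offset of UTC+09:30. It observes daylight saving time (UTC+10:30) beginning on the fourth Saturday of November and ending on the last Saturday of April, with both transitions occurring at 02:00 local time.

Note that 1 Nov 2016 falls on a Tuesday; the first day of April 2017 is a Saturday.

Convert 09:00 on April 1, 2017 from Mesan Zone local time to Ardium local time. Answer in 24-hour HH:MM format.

1 November 2016 is a Tuesday, so the first Sunday is November 6 and the second is November 13.
1 April 2017 is a Saturday, so the first Sunday is April 2 and the third is April 16.
April 1, 2017 falls between 13 November 2016 and 16 April 2017, so daylight saving is in effect and Mesan Zone is at UTC−07:00.
09:00 Mesan Zone + 7h = 16:00 UTC.
1 November 2016 is a Tuesday, so the first Saturday is November 5 and the fourth is November 26.
1 April 2017 is a Saturday, so Saturdays fall on 1, 8, 15, 22, 29; the last is April 29.
At the standard offset (UTC+09:30), 16:00 UTC + 9h30m = 01:30 Ardium standard time (rolling into the next day, 2 April 2017).
The standard-time date in Ardium, April 2, 2017, falls between 26 November 2016 and 29 April 2017, so daylight saving is in effect and Ardium is at UTC+10:30.
16:00 UTC + 10h30m = 02:30 Ardium (rolling into the next day, 2 April 2017).

02:30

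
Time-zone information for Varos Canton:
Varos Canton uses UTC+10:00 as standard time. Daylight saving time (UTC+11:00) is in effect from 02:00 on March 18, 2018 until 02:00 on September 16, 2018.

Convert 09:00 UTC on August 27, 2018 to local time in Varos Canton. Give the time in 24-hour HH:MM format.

At the standard offset (UTC+10:00), 09:00 UTC + 10h = 19:00 Varos Canton standard time.
The standard-time date in Varos Canton, August 27, 2018, lies within the daylight-saving period (18 March – 16 September), so Varos Canton is on daylight time, UTC+11:00.
09:00 UTC + 11h = 20:00 local.

20:00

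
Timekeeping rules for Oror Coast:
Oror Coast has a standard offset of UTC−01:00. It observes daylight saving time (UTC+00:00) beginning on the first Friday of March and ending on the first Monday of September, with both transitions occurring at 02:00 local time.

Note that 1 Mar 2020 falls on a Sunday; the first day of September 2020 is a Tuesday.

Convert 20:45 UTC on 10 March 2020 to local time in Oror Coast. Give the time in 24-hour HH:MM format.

1 March 2020 is a Sunday, so the first Friday is March 6.
1 September 2020 is a Tuesday, so the first Monday is September 7.
At the standard offset (UTC−01:00), 20:45 UTC − 1h = 19:45 Oror Coast standard time.
Daylight saving runs 6 March – 7 September; the standard-time date in Oror Coast, 10 March 2020, is inside that window, so Oror Coast is at UTC+00:00.
20:45 UTC + 0h = 20:45 local.

20:45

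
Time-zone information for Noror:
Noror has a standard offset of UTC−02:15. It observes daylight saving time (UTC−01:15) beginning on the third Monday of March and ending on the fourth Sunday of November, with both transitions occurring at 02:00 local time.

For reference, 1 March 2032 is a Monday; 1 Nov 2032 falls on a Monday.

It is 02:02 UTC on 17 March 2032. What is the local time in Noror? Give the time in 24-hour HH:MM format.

00:47

1 March 2032 is a Monday, so the first Monday is March 1 and the third is March 15.
1 November 2032 is a Monday, so the first Sunday is November 7 and the fourth is November 28.
At the standard offset (UTC−02:15), 02:02 UTC − 2h15m = 23:47 Noror standard time (rolling into the previous day, 16 March 2032).
Daylight saving runs 15 March – 28 November; the standard-time date in Noror, 16 March 2032, is inside that window, so Noror is at UTC−01:15.
02:02 UTC − 1h15m = 00:47 local.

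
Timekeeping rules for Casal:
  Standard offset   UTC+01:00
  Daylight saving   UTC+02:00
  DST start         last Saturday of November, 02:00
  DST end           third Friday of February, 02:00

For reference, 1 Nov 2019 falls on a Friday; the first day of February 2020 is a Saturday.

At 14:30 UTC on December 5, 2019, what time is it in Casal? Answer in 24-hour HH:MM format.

1 November 2019 is a Friday, so Saturdays fall on 2, 9, 16, 23, 30; the last is November 30.
1 February 2020 is a Saturday, so the first Friday is February 7 and the third is February 21.
At the standard offset (UTC+01:00), 14:30 UTC + 1h = 15:30 Casal standard time.
Daylight saving runs 30 November 2019 – 21 February 2020; the standard-time date in Casal, December 5, 2019, is inside that window, so Casal is at UTC+02:00.
14:30 UTC + 2h = 16:30 local.

16:30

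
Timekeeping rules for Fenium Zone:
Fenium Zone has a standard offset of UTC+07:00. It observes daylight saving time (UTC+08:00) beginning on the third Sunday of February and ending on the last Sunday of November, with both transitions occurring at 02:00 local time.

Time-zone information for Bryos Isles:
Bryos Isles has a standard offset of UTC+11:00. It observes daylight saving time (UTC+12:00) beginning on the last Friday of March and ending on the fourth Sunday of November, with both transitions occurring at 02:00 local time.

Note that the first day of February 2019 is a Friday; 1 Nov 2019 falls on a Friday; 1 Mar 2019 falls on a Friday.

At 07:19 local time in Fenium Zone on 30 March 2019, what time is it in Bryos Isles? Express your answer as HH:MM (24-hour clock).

1 February 2019 is a Friday, so the first Sunday is February 3 and the third is February 17.
1 November 2019 is a Friday, so Sundays fall on 3, 10, 17, 24; the last is November 24.
30 March 2019 falls between 17 February and 24 November, so daylight saving is in effect and Fenium Zone is at UTC+08:00.
07:19 Fenium Zone − 8h = 23:19 UTC (rolling into the previous day, 29 March 2019).
1 March 2019 is a Friday, so Fridays fall on 1, 8, 15, 22, 29; the last is March 29.
1 November 2019 is a Friday, so the first Sunday is November 3 and the fourth is November 24.
At the standard offset (UTC+11:00), 23:19 UTC + 11h = 10:19 Bryos Isles standard time (rolling into the next day, 30 March 2019).
The standard-time date in Bryos Isles, 30 March 2019, falls between 29 March and 24 November, so daylight saving is in effect and Bryos Isles is at UTC+12:00.
23:19 UTC + 12h = 11:19 Bryos Isles (rolling into the next day, 30 March 2019).

11:19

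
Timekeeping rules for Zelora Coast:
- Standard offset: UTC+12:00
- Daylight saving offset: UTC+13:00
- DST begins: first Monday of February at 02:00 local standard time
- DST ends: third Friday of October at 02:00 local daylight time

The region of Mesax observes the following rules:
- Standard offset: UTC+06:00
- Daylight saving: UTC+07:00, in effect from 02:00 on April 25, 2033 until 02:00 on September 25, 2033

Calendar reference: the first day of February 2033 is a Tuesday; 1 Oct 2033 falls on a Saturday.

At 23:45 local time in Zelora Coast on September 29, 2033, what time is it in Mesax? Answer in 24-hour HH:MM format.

1 February 2033 is a Tuesday, so the first Monday is February 7.
1 October 2033 is a Saturday, so the first Friday is October 7 and the third is October 21.
Daylight saving runs 7 February – 21 October; September 29, 2033 is inside that window, so Zelora Coast is at UTC+13:00.
23:45 Zelora Coast − 13h = 10:45 UTC.
At the standard offset (UTC+06:00), 10:45 UTC + 6h = 16:45 Mesax standard time.
Daylight saving runs 25 April – 25 September; the standard-time date in Mesax, September 29, 2033, is outside that window, so Mesax is on standard time at UTC+06:00.
10:45 UTC + 6h = 16:45 Mesax.

16:45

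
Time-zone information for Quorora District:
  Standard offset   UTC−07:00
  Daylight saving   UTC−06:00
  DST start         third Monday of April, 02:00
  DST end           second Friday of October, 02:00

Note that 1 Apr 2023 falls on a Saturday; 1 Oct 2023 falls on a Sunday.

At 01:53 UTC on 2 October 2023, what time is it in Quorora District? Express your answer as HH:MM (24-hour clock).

19:53

1 April 2023 is a Saturday, so the first Monday is April 3 and the third is April 17.
1 October 2023 is a Sunday, so the first Friday is October 6 and the second is October 13.
At the standard offset (UTC−07:00), 01:53 UTC − 7h = 18:53 Quorora District standard time (rolling into the previous day, 1 October 2023).
Daylight saving runs 17 April – 13 October; the standard-time date in Quorora District, 1 October 2023, is inside that window, so Quorora District is at UTC−06:00.
01:53 UTC − 6h = 19:53 local (rolling into the previous day, 1 October 2023).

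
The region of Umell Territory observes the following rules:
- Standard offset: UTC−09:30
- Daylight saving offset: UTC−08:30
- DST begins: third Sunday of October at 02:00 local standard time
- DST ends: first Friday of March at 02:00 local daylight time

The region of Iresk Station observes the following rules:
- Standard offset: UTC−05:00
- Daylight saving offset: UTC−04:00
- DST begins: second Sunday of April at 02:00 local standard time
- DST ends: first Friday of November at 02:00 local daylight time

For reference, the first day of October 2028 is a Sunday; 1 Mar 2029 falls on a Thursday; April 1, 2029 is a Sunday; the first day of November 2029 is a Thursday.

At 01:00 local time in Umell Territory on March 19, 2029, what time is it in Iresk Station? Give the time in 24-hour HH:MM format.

05:30

1 October 2028 is a Sunday, so the first Sunday is October 1 and the third is October 15.
1 March 2029 is a Thursday, so the first Friday is March 2.
March 19, 2029 does not fall between 15 October 2028 and 2 March 2029, so daylight saving is not in effect and Umell Territory is at UTC−09:30.
01:00 Umell Territory + 9h30m = 10:30 UTC.
1 April 2029 is a Sunday, so the first Sunday is April 1 and the second is April 8.
1 November 2029 is a Thursday, so the first Friday is November 2.
At the standard offset (UTC−05:00), 10:30 UTC − 5h = 05:30 Iresk Station standard time.
The standard-time date in Iresk Station, March 19, 2029, is outside the daylight-saving period (8 April – 2 November), so Iresk Station is on standard time, UTC−05:00.
10:30 UTC − 5h = 05:30 Iresk Station.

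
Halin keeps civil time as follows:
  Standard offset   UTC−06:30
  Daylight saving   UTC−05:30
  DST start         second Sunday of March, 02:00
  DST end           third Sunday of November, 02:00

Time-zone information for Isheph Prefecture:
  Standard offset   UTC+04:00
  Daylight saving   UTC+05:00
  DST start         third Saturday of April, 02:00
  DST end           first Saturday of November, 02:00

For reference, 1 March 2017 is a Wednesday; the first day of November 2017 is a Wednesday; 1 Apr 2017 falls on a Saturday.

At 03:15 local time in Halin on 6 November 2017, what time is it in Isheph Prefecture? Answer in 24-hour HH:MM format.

1 March 2017 is a Wednesday, so the first Sunday is March 5 and the second is March 12.
1 November 2017 is a Wednesday, so the first Sunday is November 5 and the third is November 19.
6 November 2017 lies within the daylight-saving period (12 March – 19 November), so Halin is on daylight time, UTC−05:30.
03:15 Halin + 5h30m = 08:45 UTC.
1 April 2017 is a Saturday, so the first Saturday is April 1 and the third is April 15.
1 November 2017 is a Wednesday, so the first Saturday is November 4.
At the standard offset (UTC+04:00), 08:45 UTC + 4h = 12:45 Isheph Prefecture standard time.
The standard-time date in Isheph Prefecture, 6 November 2017, does not fall between 15 April and 4 November, so daylight saving is not in effect and Isheph Prefecture is at UTC+04:00.
08:45 UTC + 4h = 12:45 Isheph Prefecture.

12:45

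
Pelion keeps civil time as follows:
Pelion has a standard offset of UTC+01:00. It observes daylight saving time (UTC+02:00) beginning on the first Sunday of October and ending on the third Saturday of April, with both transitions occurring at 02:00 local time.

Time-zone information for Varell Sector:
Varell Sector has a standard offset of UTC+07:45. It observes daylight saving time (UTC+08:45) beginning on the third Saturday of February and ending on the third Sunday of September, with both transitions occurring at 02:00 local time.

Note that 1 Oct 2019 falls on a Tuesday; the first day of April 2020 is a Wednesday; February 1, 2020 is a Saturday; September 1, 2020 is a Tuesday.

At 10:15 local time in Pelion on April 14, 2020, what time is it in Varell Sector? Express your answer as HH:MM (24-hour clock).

17:00

1 October 2019 is a Tuesday, so the first Sunday is October 6.
1 April 2020 is a Wednesday, so the first Saturday is April 4 and the third is April 18.
April 14, 2020 lies within the daylight-saving period (6 October 2019 – 18 April 2020), so Pelion is on daylight time, UTC+02:00.
10:15 Pelion − 2h = 08:15 UTC.
1 February 2020 is a Saturday, so the first Saturday is February 1 and the third is February 15.
1 September 2020 is a Tuesday, so the first Sunday is September 6 and the third is September 20.
At the standard offset (UTC+07:45), 08:15 UTC + 7h45m = 16:00 Varell Sector standard time.
The standard-time date in Varell Sector, April 14, 2020, lies within the daylight-saving period (15 February – 20 September), so Varell Sector is on daylight time, UTC+08:45.
08:15 UTC + 8h45m = 17:00 Varell Sector.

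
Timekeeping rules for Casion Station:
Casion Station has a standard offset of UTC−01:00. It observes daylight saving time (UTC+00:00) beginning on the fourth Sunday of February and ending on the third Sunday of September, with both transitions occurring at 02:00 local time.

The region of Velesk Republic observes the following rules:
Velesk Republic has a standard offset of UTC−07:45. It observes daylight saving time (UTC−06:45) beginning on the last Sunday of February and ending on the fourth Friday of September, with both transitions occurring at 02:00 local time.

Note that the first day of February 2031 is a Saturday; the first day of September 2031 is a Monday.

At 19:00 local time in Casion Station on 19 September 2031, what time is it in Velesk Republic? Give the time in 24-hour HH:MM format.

12:15

1 February 2031 is a Saturday, so the first Sunday is February 2 and the fourth is February 23.
1 September 2031 is a Monday, so the first Sunday is September 7 and the third is September 21.
19 September 2031 falls between 23 February and 21 September, so daylight saving is in effect and Casion Station is at UTC+00:00.
19:00 Casion Station − 0h = 19:00 UTC.
1 February 2031 is a Saturday, so Sundays fall on 2, 9, 16, 23; the last is February 23.
1 September 2031 is a Monday, so the first Friday is September 5 and the fourth is September 26.
At the standard offset (UTC−07:45), 19:00 UTC − 7h45m = 11:15 Velesk Republic standard time.
The standard-time date in Velesk Republic, 19 September 2031, lies within the daylight-saving period (23 February – 26 September), so Velesk Republic is on daylight time, UTC−06:45.
19:00 UTC − 6h45m = 12:15 Velesk Republic.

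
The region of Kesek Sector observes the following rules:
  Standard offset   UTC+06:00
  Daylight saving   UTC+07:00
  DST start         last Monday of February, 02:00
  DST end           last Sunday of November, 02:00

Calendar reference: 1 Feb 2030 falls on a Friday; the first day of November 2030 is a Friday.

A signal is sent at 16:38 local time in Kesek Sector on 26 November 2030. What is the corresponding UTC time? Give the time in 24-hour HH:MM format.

1 February 2030 is a Friday, so Mondays fall on 4, 11, 18, 25; the last is February 25.
1 November 2030 is a Friday, so Sundays fall on 3, 10, 17, 24; the last is November 24.
Daylight saving runs 25 February – 24 November; 26 November 2030 is outside that window, so Kesek Sector is on standard time at UTC+06:00.
16:38 local − 6h = 10:38 UTC.

10:38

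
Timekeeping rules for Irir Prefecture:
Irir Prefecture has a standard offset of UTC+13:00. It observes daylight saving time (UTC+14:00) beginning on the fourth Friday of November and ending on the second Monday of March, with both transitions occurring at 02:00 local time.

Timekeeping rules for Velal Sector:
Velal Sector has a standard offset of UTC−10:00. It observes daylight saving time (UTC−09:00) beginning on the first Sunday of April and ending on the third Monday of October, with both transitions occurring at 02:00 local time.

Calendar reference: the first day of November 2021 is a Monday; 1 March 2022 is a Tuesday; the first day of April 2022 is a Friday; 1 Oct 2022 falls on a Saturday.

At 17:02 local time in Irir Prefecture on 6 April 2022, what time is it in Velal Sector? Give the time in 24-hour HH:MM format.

1 November 2021 is a Monday, so the first Friday is November 5 and the fourth is November 26.
1 March 2022 is a Tuesday, so the first Monday is March 7 and the second is March 14.
Daylight saving runs 26 November 2021 – 14 March 2022; 6 April 2022 is outside that window, so Irir Prefecture is on standard time at UTC+13:00.
17:02 Irir Prefecture − 13h = 04:02 UTC.
1 April 2022 is a Friday, so the first Sunday is April 3.
1 October 2022 is a Saturday, so the first Monday is October 3 and the third is October 17.
At the standard offset (UTC−10:00), 04:02 UTC − 10h = 18:02 Velal Sector standard time (rolling into the previous day, 5 April 2022).
The standard-time date in Velal Sector, 5 April 2022, lies within the daylight-saving period (3 April – 17 October), so Velal Sector is on daylight time, UTC−09:00.
04:02 UTC − 9h = 19:02 Velal Sector (rolling into the previous day, 5 April 2022).

19:02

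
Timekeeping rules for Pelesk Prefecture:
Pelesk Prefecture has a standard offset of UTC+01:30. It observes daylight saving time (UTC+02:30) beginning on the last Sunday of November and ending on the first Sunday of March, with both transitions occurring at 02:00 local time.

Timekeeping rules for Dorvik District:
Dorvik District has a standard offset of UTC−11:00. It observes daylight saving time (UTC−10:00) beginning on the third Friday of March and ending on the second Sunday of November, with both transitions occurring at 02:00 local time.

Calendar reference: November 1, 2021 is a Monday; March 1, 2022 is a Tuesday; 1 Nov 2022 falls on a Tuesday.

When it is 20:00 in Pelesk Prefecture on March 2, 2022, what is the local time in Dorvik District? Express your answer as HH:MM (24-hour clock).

06:30

1 November 2021 is a Monday, so Sundays fall on 7, 14, 21, 28; the last is November 28.
1 March 2022 is a Tuesday, so the first Sunday is March 6.
Daylight saving runs 28 November 2021 – 6 March 2022; March 2, 2022 is inside that window, so Pelesk Prefecture is at UTC+02:30.
20:00 Pelesk Prefecture − 2h30m = 17:30 UTC.
1 March 2022 is a Tuesday, so the first Friday is March 4 and the third is March 18.
1 November 2022 is a Tuesday, so the first Sunday is November 6 and the second is November 13.
At the standard offset (UTC−11:00), 17:30 UTC − 11h = 06:30 Dorvik District standard time.
The standard-time date in Dorvik District, March 2, 2022, is outside the daylight-saving period (18 March – 13 November), so Dorvik District is on standard time, UTC−11:00.
17:30 UTC − 11h = 06:30 Dorvik District.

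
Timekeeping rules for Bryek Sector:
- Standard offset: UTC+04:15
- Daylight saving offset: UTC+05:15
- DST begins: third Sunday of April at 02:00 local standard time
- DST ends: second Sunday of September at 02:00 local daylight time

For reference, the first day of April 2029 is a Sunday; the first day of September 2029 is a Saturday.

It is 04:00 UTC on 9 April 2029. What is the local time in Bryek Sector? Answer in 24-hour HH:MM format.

08:15

1 April 2029 is a Sunday, so the first Sunday is April 1 and the third is April 15.
1 September 2029 is a Saturday, so the first Sunday is September 2 and the second is September 9.
At the standard offset (UTC+04:15), 04:00 UTC + 4h15m = 08:15 Bryek Sector standard time.
The standard-time date in Bryek Sector, 9 April 2029, does not fall between 15 April and 9 September, so daylight saving is not in effect and Bryek Sector is at UTC+04:15.
04:00 UTC + 4h15m = 08:15 local.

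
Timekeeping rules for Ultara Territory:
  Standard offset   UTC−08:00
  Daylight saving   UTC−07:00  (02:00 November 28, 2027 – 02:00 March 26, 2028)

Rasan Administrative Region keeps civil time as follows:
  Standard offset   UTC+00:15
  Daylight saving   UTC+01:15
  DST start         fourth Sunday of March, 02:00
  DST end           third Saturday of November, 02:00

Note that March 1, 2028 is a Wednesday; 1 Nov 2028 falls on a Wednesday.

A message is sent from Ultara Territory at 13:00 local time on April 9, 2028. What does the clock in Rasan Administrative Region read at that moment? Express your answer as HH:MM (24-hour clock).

22:15

April 9, 2028 is outside the daylight-saving period (28 November 2027 – 26 March 2028), so Ultara Territory is on standard time, UTC−08:00.
13:00 Ultara Territory + 8h = 21:00 UTC.
1 March 2028 is a Wednesday, so the first Sunday is March 5 and the fourth is March 26.
1 November 2028 is a Wednesday, so the first Saturday is November 4 and the third is November 18.
At the standard offset (UTC+00:15), 21:00 UTC + 0h15m = 21:15 Rasan Administrative Region standard time.
The standard-time date in Rasan Administrative Region, April 9, 2028, falls between 26 March and 18 November, so daylight saving is in effect and Rasan Administrative Region is at UTC+01:15.
21:00 UTC + 1h15m = 22:15 Rasan Administrative Region.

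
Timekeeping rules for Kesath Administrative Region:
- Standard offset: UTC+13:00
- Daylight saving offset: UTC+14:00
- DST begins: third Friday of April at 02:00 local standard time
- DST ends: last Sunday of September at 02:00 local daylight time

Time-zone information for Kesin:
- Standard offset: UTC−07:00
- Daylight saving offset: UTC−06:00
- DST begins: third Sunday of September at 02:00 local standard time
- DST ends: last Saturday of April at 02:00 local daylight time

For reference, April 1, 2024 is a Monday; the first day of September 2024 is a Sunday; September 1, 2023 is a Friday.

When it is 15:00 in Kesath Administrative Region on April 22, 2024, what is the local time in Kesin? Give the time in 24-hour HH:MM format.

19:00

1 April 2024 is a Monday, so the first Friday is April 5 and the third is April 19.
1 September 2024 is a Sunday, so Sundays fall on 1, 8, 15, 22, 29; the last is September 29.
Daylight saving runs 19 April – 29 September; April 22, 2024 is inside that window, so Kesath Administrative Region is at UTC+14:00.
15:00 Kesath Administrative Region − 14h = 01:00 UTC.
1 September 2023 is a Friday, so the first Sunday is September 3 and the third is September 17.
1 April 2024 is a Monday, so Saturdays fall on 6, 13, 20, 27; the last is April 27.
At the standard offset (UTC−07:00), 01:00 UTC − 7h = 18:00 Kesin standard time (rolling into the previous day, 21 April 2024).
The standard-time date in Kesin, April 21, 2024, falls between 17 September 2023 and 27 April 2024, so daylight saving is in effect and Kesin is at UTC−06:00.
01:00 UTC − 6h = 19:00 Kesin (rolling into the previous day, 21 April 2024).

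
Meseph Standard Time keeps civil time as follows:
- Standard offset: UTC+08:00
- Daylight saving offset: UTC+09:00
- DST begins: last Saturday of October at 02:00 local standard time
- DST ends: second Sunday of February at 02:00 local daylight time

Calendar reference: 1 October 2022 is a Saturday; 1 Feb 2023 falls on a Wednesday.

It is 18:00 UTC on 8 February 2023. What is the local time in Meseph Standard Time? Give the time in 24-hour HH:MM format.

03:00

1 October 2022 is a Saturday, so Saturdays fall on 1, 8, 15, 22, 29; the last is October 29.
1 February 2023 is a Wednesday, so the first Sunday is February 5 and the second is February 12.
At the standard offset (UTC+08:00), 18:00 UTC + 8h = 02:00 Meseph Standard Time standard time (rolling into the next day, 9 February 2023).
The standard-time date in Meseph Standard Time, 9 February 2023, lies within the daylight-saving period (29 October 2022 – 12 February 2023), so Meseph Standard Time is on daylight time, UTC+09:00.
18:00 UTC + 9h = 03:00 local (rolling into the next day, 9 February 2023).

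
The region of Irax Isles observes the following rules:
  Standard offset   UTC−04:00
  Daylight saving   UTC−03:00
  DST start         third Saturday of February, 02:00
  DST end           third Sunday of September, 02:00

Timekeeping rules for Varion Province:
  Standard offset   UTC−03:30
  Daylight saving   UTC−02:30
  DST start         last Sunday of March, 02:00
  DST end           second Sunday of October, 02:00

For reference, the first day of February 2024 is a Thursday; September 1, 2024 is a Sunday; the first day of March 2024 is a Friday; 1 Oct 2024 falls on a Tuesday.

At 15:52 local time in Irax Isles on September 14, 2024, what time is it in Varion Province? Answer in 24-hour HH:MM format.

16:22

1 February 2024 is a Thursday, so the first Saturday is February 3 and the third is February 17.
1 September 2024 is a Sunday, so the first Sunday is September 1 and the third is September 15.
September 14, 2024 lies within the daylight-saving period (17 February – 15 September), so Irax Isles is on daylight time, UTC−03:00.
15:52 Irax Isles + 3h = 18:52 UTC.
1 March 2024 is a Friday, so Sundays fall on 3, 10, 17, 24, 31; the last is March 31.
1 October 2024 is a Tuesday, so the first Sunday is October 6 and the second is October 13.
At the standard offset (UTC−03:30), 18:52 UTC − 3h30m = 15:22 Varion Province standard time.
Daylight saving runs 31 March – 13 October; the standard-time date in Varion Province, September 14, 2024, is inside that window, so Varion Province is at UTC−02:30.
18:52 UTC − 2h30m = 16:22 Varion Province.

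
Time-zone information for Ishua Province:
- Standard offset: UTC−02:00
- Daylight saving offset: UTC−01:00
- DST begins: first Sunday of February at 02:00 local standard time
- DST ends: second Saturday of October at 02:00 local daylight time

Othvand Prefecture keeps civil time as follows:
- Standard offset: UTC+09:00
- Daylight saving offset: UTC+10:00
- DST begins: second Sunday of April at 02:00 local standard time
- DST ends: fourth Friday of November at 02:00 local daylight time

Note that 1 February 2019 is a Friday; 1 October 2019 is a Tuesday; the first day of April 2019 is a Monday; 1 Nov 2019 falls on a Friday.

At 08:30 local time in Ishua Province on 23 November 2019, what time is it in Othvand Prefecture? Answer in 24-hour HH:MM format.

19:30

1 February 2019 is a Friday, so the first Sunday is February 3.
1 October 2019 is a Tuesday, so the first Saturday is October 5 and the second is October 12.
23 November 2019 is outside the daylight-saving period (3 February – 12 October), so Ishua Province is on standard time, UTC−02:00.
08:30 Ishua Province + 2h = 10:30 UTC.
1 April 2019 is a Monday, so the first Sunday is April 7 and the second is April 14.
1 November 2019 is a Friday, so the first Friday is November 1 and the fourth is November 22.
At the standard offset (UTC+09:00), 10:30 UTC + 9h = 19:30 Othvand Prefecture standard time.
Daylight saving runs 14 April – 22 November; the standard-time date in Othvand Prefecture, 23 November 2019, is outside that window, so Othvand Prefecture is on standard time at UTC+09:00.
10:30 UTC + 9h = 19:30 Othvand Prefecture.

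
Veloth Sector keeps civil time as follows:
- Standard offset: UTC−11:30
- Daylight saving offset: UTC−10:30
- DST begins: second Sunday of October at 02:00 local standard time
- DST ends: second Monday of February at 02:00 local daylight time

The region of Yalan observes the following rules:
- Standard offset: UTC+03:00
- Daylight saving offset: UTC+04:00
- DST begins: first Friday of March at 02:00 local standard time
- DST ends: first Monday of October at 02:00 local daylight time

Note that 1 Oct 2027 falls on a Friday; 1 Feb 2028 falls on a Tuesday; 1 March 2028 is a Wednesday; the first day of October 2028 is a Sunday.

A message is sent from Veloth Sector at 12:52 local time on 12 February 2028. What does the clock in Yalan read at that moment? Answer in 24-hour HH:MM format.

1 October 2027 is a Friday, so the first Sunday is October 3 and the second is October 10.
1 February 2028 is a Tuesday, so the first Monday is February 7 and the second is February 14.
Daylight saving runs 10 October 2027 – 14 February 2028; 12 February 2028 is inside that window, so Veloth Sector is at UTC−10:30.
12:52 Veloth Sector + 10h30m = 23:22 UTC.
1 March 2028 is a Wednesday, so the first Friday is March 3.
1 October 2028 is a Sunday, so the first Monday is October 2.
At the standard offset (UTC+03:00), 23:22 UTC + 3h = 02:22 Yalan standard time (rolling into the next day, 13 February 2028).
The standard-time date in Yalan, 13 February 2028, is outside the daylight-saving period (3 March – 2 October), so Yalan is on standard time, UTC+03:00.
23:22 UTC + 3h = 02:22 Yalan (rolling into the next day, 13 February 2028).

02:22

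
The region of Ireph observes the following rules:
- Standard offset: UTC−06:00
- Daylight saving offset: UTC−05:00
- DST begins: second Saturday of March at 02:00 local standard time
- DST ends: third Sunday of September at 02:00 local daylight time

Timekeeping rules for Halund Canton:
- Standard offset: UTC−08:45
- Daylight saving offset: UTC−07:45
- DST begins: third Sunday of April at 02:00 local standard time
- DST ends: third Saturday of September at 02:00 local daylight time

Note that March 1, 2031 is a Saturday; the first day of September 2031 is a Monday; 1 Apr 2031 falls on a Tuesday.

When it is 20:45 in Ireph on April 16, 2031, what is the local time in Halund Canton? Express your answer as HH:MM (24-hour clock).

1 March 2031 is a Saturday, so the first Saturday is March 1 and the second is March 8.
1 September 2031 is a Monday, so the first Sunday is September 7 and the third is September 21.
Daylight saving runs 8 March – 21 September; April 16, 2031 is inside that window, so Ireph is at UTC−05:00.
20:45 Ireph + 5h = 01:45 UTC (rolling into the next day, 17 April 2031).
1 April 2031 is a Tuesday, so the first Sunday is April 6 and the third is April 20.
1 September 2031 is a Monday, so the first Saturday is September 6 and the third is September 20.
At the standard offset (UTC−08:45), 01:45 UTC − 8h45m = 17:00 Halund Canton standard time (rolling into the previous day, 16 April 2031).
Daylight saving runs 20 April – 20 September; the standard-time date in Halund Canton, April 16, 2031, is outside that window, so Halund Canton is on standard time at UTC−08:45.
01:45 UTC − 8h45m = 17:00 Halund Canton (rolling into the previous day, 16 April 2031).

17:00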